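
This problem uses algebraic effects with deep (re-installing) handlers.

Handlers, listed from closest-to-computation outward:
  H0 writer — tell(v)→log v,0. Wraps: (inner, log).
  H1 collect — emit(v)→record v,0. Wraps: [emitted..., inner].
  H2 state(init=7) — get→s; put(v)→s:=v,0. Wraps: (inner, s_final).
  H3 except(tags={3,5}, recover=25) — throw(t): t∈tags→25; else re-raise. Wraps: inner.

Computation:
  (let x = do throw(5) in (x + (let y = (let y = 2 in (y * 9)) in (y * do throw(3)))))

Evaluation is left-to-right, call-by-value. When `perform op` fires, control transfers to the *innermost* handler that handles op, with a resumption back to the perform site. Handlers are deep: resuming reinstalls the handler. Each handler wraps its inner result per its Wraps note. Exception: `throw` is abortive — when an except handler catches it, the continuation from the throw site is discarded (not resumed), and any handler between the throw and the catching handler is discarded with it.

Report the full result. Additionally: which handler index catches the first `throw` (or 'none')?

Answer: 25 ; first throw caught by: H3

Evaluation trace:
throw(5) @ H3 caught ⇒ 25
= 25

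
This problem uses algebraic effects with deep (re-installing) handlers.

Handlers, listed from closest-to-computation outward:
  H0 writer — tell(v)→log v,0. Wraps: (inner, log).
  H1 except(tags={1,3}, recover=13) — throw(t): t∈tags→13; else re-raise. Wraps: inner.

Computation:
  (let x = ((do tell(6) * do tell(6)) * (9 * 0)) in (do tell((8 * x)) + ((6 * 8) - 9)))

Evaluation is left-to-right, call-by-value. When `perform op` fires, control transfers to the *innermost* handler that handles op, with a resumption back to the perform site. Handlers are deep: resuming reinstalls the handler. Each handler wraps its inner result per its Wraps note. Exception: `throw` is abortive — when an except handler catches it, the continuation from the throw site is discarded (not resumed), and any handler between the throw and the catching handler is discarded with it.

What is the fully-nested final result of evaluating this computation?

Evaluation trace:
tell(6) @ H0 ⇒ log+=6
tell(6) @ H0 ⇒ log+=6
tell(0) @ H0 ⇒ log+=0
H0 returns (39, (6, 6, 0))
H1 returns (39, (6, 6, 0))
= (39, (6, 6, 0))

Answer: (39, (6, 6, 0))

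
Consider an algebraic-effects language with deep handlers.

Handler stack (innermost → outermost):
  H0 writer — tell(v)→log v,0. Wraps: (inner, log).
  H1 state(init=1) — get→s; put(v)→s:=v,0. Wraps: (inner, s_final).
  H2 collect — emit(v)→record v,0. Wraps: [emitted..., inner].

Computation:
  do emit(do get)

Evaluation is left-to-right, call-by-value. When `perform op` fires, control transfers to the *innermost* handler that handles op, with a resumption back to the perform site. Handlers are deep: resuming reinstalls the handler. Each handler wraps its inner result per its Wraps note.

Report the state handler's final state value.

Answer: 1

Evaluation trace:
get @ H1 ⇒ 1
emit(1) @ H2 ⇒ out+=1
H0 returns (0, ())
H1 returns ((0, ()), 1)
H2 returns [1, ((0, ()), 1)]
= [1, ((0, ()), 1)]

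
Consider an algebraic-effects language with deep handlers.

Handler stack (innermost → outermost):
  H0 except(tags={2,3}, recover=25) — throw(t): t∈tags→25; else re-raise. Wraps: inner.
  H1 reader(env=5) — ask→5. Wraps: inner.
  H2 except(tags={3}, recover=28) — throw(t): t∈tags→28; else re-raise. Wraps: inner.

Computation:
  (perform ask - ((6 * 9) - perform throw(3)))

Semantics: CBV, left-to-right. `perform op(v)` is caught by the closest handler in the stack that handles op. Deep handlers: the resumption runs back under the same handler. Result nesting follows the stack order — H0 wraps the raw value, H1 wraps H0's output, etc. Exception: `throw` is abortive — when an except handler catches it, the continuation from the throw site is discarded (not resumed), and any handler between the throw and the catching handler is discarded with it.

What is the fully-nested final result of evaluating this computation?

Answer: 25

Evaluation trace:
ask @ H1 ⇒ 5
throw(3) @ H0 caught ⇒ 25
H1 returns 25
H2 returns 25
= 25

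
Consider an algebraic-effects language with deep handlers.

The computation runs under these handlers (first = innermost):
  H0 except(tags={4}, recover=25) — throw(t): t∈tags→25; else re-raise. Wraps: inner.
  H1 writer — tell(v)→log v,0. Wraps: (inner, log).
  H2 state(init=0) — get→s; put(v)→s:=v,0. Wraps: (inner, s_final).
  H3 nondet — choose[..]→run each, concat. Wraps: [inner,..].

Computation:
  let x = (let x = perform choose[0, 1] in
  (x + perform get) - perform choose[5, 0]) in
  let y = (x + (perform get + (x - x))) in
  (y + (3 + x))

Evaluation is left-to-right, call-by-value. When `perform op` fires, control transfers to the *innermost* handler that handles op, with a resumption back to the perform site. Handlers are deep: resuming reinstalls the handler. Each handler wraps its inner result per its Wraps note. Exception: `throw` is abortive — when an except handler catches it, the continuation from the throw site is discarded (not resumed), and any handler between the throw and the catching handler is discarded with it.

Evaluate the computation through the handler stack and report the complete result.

Working:
choose[0, 1] @ H3
  branch[0] choose=0:
    get @ H2 ⇒ 0
    choose[5, 0] @ H3
      branch[0] choose=5:
        get @ H2 ⇒ 0
        H0 returns -7
        H1 returns (-7, ())
        H2 returns ((-7, ()), 0)
        H3 returns [((-7, ()), 0)]
      branch[1] choose=0:
        get @ H2 ⇒ 0
        H0 returns 3
        H1 returns (3, ())
        H2 returns ((3, ()), 0)
        H3 returns [((3, ()), 0)]
  branch[1] choose=1:
    get @ H2 ⇒ 0
    choose[5, 0] @ H3
      branch[0] choose=5:
        get @ H2 ⇒ 0
        H0 returns -5
        H1 returns (-5, ())
        H2 returns ((-5, ()), 0)
        H3 returns [((-5, ()), 0)]
      branch[1] choose=0:
        get @ H2 ⇒ 0
        H0 returns 5
        H1 returns (5, ())
        H2 returns ((5, ()), 0)
        H3 returns [((5, ()), 0)]
= [((-7, ()), 0), ((3, ()), 0), ((-5, ()), 0), ((5, ()), 0)]

Answer: [((-7, ()), 0), ((3, ()), 0), ((-5, ()), 0), ((5, ()), 0)]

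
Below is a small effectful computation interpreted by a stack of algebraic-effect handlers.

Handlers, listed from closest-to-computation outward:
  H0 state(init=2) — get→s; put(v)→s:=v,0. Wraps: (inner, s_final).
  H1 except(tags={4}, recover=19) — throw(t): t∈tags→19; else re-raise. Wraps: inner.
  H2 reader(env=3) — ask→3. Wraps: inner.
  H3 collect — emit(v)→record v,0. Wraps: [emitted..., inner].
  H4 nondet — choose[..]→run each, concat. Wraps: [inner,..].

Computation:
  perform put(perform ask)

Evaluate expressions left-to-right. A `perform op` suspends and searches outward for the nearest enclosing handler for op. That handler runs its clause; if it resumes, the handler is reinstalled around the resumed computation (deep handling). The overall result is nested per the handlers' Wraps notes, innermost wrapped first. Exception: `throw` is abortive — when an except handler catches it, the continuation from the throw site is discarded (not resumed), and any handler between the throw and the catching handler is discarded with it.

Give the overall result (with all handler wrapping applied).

Step-by-step:
ask @ H2 ⇒ 3
put(3) @ H0 ⇒ s:=3
H0 returns (0, 3)
H1 returns (0, 3)
H2 returns (0, 3)
H3 returns [(0, 3)]
H4 returns [[(0, 3)]]
= [[(0, 3)]]

Answer: [[(0, 3)]]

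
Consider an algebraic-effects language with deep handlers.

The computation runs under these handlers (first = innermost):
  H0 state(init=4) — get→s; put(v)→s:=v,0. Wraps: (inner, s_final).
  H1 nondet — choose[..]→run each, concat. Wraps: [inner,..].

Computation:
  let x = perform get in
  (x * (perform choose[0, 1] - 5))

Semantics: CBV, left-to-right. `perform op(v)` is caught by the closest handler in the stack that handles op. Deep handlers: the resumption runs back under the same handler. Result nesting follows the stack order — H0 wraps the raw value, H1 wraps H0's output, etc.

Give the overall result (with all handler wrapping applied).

Evaluation trace:
get @ H0 ⇒ 4
choose[0, 1] @ H1
  branch[0] choose=0:
    H0 returns (-20, 4)
    H1 returns [(-20, 4)]
  branch[1] choose=1:
    H0 returns (-16, 4)
    H1 returns [(-16, 4)]
= [(-20, 4), (-16, 4)]

Answer: [(-20, 4), (-16, 4)]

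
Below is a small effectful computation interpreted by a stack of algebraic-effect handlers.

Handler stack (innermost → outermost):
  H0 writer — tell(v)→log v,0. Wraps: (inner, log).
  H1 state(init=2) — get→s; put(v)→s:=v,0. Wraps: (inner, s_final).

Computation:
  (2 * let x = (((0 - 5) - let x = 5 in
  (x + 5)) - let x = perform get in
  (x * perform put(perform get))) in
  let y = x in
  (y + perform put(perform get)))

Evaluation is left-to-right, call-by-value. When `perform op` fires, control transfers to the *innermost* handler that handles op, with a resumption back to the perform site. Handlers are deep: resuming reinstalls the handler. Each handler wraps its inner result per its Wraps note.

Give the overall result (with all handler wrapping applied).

Step-by-step:
get @ H1 ⇒ 2
get @ H1 ⇒ 2
put(2) @ H1 ⇒ s:=2
get @ H1 ⇒ 2
put(2) @ H1 ⇒ s:=2
H0 returns (-30, ())
H1 returns ((-30, ()), 2)
= ((-30, ()), 2)

Answer: ((-30, ()), 2)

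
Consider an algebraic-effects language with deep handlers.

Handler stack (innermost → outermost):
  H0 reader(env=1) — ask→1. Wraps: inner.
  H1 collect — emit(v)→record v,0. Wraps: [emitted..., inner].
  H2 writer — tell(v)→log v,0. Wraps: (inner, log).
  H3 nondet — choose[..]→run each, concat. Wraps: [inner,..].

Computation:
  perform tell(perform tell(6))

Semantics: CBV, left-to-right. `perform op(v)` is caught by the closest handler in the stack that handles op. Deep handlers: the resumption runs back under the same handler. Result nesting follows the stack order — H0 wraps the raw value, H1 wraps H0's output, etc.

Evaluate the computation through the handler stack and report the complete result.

Answer: [([0], (6, 0))]

Step-by-step:
tell(6) @ H2 ⇒ log+=6
tell(0) @ H2 ⇒ log+=0
H0 returns 0
H1 returns [0]
H2 returns ([0], (6, 0))
H3 returns [([0], (6, 0))]
= [([0], (6, 0))]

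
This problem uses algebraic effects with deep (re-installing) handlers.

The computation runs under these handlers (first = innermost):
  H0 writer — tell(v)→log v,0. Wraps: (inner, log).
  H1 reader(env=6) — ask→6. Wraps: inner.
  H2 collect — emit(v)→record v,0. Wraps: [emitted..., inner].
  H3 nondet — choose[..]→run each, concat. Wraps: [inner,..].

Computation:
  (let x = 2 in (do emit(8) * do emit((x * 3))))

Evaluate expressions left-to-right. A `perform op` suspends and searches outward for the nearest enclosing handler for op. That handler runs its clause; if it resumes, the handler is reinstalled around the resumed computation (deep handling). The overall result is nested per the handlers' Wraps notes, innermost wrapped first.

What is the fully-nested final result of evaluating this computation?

Evaluation trace:
emit(8) @ H2 ⇒ out+=8
emit(6) @ H2 ⇒ out+=6
H0 returns (0, ())
H1 returns (0, ())
H2 returns [8, 6, (0, ())]
H3 returns [[8, 6, (0, ())]]
= [[8, 6, (0, ())]]

Answer: [[8, 6, (0, ())]]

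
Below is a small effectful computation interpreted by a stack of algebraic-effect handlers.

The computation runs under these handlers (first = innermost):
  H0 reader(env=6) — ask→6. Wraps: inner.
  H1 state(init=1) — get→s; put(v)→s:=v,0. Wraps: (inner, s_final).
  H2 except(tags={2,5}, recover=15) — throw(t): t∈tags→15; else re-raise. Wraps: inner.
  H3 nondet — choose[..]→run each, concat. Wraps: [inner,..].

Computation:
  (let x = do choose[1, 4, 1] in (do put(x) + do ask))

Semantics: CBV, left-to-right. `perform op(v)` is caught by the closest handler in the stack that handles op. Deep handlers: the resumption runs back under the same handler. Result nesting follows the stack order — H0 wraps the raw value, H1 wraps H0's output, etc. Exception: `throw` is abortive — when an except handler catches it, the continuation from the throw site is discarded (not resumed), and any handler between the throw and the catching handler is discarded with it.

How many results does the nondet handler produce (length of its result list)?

Evaluation trace:
choose[1, 4, 1] @ H3
  branch[0] choose=1:
    put(1) @ H1 ⇒ s:=1
    ask @ H0 ⇒ 6
    H0 returns 6
    H1 returns (6, 1)
    H2 returns (6, 1)
    H3 returns [(6, 1)]
  branch[1] choose=4:
    put(4) @ H1 ⇒ s:=4
    ask @ H0 ⇒ 6
    H0 returns 6
    H1 returns (6, 4)
    H2 returns (6, 4)
    H3 returns [(6, 4)]
  branch[2] choose=1:
    put(1) @ H1 ⇒ s:=1
    ask @ H0 ⇒ 6
    H0 returns 6
    H1 returns (6, 1)
    H2 returns (6, 1)
    H3 returns [(6, 1)]
= [(6, 1), (6, 4), (6, 1)]

Answer: 3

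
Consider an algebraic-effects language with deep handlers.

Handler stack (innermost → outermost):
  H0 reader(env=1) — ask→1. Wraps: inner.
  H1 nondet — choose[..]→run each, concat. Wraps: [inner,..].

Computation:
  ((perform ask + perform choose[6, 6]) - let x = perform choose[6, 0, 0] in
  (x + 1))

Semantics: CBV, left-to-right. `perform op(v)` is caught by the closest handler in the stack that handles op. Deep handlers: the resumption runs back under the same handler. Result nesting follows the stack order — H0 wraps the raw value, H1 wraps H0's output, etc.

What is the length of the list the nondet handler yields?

Step-by-step:
ask @ H0 ⇒ 1
choose[6, 6] @ H1
  branch[0] choose=6:
    choose[6, 0, 0] @ H1
      branch[0] choose=6:
        H0 returns 0
        H1 returns [0]
      branch[1] choose=0:
        H0 returns 6
        H1 returns [6]
      branch[2] choose=0:
        H0 returns 6
        H1 returns [6]
  branch[1] choose=6:
    choose[6, 0, 0] @ H1
      branch[0] choose=6:
        H0 returns 0
        H1 returns [0]
      branch[1] choose=0:
        H0 returns 6
        H1 returns [6]
      branch[2] choose=0:
        H0 returns 6
        H1 returns [6]
= [0, 6, 6, 0, 6, 6]

Answer: 6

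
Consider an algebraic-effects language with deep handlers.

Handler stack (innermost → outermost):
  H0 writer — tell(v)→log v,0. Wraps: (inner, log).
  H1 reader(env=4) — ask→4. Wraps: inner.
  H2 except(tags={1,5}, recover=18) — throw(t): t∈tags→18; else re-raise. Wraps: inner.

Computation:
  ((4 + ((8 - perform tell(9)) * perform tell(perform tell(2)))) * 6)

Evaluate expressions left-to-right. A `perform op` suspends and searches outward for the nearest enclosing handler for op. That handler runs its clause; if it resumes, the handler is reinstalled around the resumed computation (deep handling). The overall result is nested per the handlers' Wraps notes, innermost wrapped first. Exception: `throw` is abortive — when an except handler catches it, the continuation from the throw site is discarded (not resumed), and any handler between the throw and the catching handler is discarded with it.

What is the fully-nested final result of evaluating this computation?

Step-by-step:
tell(9) @ H0 ⇒ log+=9
tell(2) @ H0 ⇒ log+=2
tell(0) @ H0 ⇒ log+=0
H0 returns (24, (9, 2, 0))
H1 returns (24, (9, 2, 0))
H2 returns (24, (9, 2, 0))
= (24, (9, 2, 0))

Answer: (24, (9, 2, 0))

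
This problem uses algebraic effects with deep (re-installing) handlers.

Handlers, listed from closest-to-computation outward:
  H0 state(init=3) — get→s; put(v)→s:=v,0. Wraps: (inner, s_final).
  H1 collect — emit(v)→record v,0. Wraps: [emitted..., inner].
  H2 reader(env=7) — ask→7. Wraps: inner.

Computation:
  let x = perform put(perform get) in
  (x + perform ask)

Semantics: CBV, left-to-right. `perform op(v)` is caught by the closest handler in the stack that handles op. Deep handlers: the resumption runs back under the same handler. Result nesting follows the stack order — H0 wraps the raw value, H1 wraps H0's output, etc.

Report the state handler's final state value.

Step-by-step:
get @ H0 ⇒ 3
put(3) @ H0 ⇒ s:=3
ask @ H2 ⇒ 7
H0 returns (7, 3)
H1 returns [(7, 3)]
H2 returns [(7, 3)]
= [(7, 3)]

Answer: 3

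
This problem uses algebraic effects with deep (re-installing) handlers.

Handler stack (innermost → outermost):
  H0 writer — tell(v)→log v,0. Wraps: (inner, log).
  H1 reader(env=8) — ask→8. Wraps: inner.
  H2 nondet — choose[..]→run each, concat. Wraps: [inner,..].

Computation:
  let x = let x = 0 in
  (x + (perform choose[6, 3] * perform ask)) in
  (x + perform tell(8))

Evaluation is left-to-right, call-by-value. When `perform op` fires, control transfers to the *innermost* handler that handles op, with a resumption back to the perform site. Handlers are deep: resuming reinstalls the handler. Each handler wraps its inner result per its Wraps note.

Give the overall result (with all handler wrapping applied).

Working:
choose[6, 3] @ H2
  branch[0] choose=6:
    ask @ H1 ⇒ 8
    tell(8) @ H0 ⇒ log+=8
    H0 returns (48, (8))
    H1 returns (48, (8))
    H2 returns [(48, (8))]
  branch[1] choose=3:
    ask @ H1 ⇒ 8
    tell(8) @ H0 ⇒ log+=8
    H0 returns (24, (8))
    H1 returns (24, (8))
    H2 returns [(24, (8))]
= [(48, (8)), (24, (8))]

Answer: [(48, (8)), (24, (8))]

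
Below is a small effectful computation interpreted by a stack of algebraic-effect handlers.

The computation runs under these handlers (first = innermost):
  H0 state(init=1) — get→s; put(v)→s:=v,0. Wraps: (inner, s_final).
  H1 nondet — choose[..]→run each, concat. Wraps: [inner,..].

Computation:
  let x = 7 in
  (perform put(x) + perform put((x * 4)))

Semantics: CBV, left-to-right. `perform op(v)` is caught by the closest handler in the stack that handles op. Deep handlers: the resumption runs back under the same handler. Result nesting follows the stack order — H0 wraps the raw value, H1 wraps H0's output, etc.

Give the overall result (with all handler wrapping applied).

Answer: [(0, 28)]

Working:
put(7) @ H0 ⇒ s:=7
put(28) @ H0 ⇒ s:=28
H0 returns (0, 28)
H1 returns [(0, 28)]
= [(0, 28)]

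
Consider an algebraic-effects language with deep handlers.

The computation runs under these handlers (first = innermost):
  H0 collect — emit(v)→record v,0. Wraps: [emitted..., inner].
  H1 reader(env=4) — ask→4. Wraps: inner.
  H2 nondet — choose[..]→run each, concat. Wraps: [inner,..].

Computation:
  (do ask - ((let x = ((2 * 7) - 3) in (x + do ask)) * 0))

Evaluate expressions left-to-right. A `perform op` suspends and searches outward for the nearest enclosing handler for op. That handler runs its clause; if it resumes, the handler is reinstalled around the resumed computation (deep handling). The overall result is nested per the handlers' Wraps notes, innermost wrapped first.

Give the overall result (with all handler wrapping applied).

Evaluation trace:
ask @ H1 ⇒ 4
ask @ H1 ⇒ 4
H0 returns [4]
H1 returns [4]
H2 returns [[4]]
= [[4]]

Answer: [[4]]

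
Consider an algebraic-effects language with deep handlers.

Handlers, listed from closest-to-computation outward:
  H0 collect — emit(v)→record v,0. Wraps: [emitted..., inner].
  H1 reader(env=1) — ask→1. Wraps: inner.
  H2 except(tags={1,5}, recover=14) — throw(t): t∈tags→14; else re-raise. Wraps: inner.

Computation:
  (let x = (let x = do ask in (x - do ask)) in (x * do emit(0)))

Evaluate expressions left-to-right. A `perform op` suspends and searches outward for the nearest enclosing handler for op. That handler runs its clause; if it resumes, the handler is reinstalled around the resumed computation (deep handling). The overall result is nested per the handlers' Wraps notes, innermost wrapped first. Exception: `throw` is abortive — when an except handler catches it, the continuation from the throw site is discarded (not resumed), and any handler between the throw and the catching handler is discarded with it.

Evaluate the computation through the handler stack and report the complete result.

Answer: [0, 0]

Step-by-step:
ask @ H1 ⇒ 1
ask @ H1 ⇒ 1
emit(0) @ H0 ⇒ out+=0
H0 returns [0, 0]
H1 returns [0, 0]
H2 returns [0, 0]
= [0, 0]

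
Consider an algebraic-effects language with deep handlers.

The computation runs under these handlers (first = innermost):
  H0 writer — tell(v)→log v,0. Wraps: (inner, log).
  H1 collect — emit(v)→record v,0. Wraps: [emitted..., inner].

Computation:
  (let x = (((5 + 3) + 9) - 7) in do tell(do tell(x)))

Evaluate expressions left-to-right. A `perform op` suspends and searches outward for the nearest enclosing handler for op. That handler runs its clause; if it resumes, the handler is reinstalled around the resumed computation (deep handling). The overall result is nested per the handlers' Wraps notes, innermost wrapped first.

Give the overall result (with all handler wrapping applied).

Answer: [(0, (10, 0))]

Step-by-step:
tell(10) @ H0 ⇒ log+=10
tell(0) @ H0 ⇒ log+=0
H0 returns (0, (10, 0))
H1 returns [(0, (10, 0))]
= [(0, (10, 0))]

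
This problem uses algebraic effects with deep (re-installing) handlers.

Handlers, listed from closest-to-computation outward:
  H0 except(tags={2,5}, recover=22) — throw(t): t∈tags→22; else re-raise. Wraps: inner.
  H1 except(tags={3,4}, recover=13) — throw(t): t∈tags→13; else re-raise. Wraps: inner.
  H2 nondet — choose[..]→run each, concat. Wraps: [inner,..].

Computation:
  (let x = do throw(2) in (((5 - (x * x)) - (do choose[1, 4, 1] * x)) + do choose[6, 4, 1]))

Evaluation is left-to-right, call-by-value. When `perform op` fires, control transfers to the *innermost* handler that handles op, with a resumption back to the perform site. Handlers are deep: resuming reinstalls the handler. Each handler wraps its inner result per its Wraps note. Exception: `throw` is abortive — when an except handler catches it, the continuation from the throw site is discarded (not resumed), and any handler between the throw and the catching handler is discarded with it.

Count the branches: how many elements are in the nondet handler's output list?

Step-by-step:
throw(2) @ H0 caught ⇒ 22
H1 returns 22
H2 returns [22]
= [22]

Answer: 1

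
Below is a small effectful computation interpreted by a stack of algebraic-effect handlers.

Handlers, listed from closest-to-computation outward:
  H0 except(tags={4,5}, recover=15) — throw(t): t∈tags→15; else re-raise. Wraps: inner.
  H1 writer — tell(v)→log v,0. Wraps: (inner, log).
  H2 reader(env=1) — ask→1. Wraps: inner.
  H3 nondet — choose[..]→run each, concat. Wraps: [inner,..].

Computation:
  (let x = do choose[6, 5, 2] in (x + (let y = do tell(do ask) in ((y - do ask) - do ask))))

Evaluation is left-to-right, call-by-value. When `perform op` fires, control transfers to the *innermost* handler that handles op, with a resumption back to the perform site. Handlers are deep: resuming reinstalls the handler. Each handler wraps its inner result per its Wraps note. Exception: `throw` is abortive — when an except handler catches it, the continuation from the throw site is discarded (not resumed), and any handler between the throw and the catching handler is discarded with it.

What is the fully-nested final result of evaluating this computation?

Step-by-step:
choose[6, 5, 2] @ H3
  branch[0] choose=6:
    ask @ H2 ⇒ 1
    tell(1) @ H1 ⇒ log+=1
    ask @ H2 ⇒ 1
    ask @ H2 ⇒ 1
    H0 returns 4
    H1 returns (4, (1))
    H2 returns (4, (1))
    H3 returns [(4, (1))]
  branch[1] choose=5:
    ask @ H2 ⇒ 1
    tell(1) @ H1 ⇒ log+=1
    ask @ H2 ⇒ 1
    ask @ H2 ⇒ 1
    H0 returns 3
    H1 returns (3, (1))
    H2 returns (3, (1))
    H3 returns [(3, (1))]
  branch[2] choose=2:
    ask @ H2 ⇒ 1
    tell(1) @ H1 ⇒ log+=1
    ask @ H2 ⇒ 1
    ask @ H2 ⇒ 1
    H0 returns 0
    H1 returns (0, (1))
    H2 returns (0, (1))
    H3 returns [(0, (1))]
= [(4, (1)), (3, (1)), (0, (1))]

Answer: [(4, (1)), (3, (1)), (0, (1))]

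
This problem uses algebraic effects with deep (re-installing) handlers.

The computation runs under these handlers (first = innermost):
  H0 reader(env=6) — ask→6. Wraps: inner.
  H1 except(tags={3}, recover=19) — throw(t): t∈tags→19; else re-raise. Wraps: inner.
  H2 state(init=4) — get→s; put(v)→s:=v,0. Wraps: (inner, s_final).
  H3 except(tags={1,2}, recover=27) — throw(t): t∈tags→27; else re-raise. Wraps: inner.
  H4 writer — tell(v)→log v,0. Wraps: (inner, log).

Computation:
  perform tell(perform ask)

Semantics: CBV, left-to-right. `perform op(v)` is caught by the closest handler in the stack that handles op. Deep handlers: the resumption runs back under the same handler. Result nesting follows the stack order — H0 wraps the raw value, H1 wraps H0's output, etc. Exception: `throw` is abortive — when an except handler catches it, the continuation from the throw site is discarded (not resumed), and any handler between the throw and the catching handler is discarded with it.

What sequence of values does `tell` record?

Answer: (6)

Working:
ask @ H0 ⇒ 6
tell(6) @ H4 ⇒ log+=6
H0 returns 0
H1 returns 0
H2 returns (0, 4)
H3 returns (0, 4)
H4 returns ((0, 4), (6))
= ((0, 4), (6))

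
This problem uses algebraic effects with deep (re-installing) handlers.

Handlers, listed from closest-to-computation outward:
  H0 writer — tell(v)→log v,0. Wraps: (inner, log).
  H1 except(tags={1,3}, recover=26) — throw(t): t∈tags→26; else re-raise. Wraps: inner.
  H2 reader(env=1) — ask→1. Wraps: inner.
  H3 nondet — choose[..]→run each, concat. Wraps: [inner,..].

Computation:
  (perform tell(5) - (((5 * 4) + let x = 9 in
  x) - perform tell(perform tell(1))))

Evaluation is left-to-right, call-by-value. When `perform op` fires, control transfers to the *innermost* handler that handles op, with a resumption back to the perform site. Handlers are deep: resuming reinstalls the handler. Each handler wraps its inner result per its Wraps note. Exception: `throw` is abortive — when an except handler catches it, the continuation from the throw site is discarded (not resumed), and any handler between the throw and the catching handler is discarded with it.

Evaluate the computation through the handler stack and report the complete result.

Step-by-step:
tell(5) @ H0 ⇒ log+=5
tell(1) @ H0 ⇒ log+=1
tell(0) @ H0 ⇒ log+=0
H0 returns (-29, (5, 1, 0))
H1 returns (-29, (5, 1, 0))
H2 returns (-29, (5, 1, 0))
H3 returns [(-29, (5, 1, 0))]
= [(-29, (5, 1, 0))]

Answer: [(-29, (5, 1, 0))]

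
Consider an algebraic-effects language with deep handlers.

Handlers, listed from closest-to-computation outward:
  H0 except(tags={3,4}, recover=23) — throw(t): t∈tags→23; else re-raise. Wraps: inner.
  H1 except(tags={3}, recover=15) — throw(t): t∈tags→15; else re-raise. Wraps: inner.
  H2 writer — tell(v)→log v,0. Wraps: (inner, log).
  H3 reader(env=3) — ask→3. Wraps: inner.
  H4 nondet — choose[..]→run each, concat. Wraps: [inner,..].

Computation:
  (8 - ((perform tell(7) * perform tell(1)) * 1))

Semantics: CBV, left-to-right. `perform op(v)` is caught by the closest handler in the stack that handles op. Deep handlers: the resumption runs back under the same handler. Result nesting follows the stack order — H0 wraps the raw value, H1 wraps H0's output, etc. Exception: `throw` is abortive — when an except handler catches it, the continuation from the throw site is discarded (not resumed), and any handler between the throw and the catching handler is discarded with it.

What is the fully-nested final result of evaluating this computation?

Answer: [(8, (7, 1))]

Working:
tell(7) @ H2 ⇒ log+=7
tell(1) @ H2 ⇒ log+=1
H0 returns 8
H1 returns 8
H2 returns (8, (7, 1))
H3 returns (8, (7, 1))
H4 returns [(8, (7, 1))]
= [(8, (7, 1))]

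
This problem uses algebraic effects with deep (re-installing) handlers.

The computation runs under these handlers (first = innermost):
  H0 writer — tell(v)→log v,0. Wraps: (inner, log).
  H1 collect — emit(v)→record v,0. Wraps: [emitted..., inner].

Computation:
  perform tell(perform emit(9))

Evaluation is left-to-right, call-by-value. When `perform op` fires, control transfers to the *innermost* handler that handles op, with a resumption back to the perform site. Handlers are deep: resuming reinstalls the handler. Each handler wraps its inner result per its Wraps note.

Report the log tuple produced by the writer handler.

Answer: (0)

Working:
emit(9) @ H1 ⇒ out+=9
tell(0) @ H0 ⇒ log+=0
H0 returns (0, (0))
H1 returns [9, (0, (0))]
= [9, (0, (0))]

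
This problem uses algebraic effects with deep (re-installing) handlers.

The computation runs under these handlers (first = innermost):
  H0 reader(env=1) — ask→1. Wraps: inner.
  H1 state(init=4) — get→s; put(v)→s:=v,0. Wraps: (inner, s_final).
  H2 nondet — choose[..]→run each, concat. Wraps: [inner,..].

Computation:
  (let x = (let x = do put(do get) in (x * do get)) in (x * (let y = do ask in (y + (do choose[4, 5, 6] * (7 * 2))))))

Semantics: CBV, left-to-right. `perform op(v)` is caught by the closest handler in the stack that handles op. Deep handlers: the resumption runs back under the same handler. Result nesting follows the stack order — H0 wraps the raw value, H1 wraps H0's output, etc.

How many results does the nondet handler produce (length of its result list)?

Working:
get @ H1 ⇒ 4
put(4) @ H1 ⇒ s:=4
get @ H1 ⇒ 4
ask @ H0 ⇒ 1
choose[4, 5, 6] @ H2
  branch[0] choose=4:
    H0 returns 0
    H1 returns (0, 4)
    H2 returns [(0, 4)]
  branch[1] choose=5:
    H0 returns 0
    H1 returns (0, 4)
    H2 returns [(0, 4)]
  branch[2] choose=6:
    H0 returns 0
    H1 returns (0, 4)
    H2 returns [(0, 4)]
= [(0, 4), (0, 4), (0, 4)]

Answer: 3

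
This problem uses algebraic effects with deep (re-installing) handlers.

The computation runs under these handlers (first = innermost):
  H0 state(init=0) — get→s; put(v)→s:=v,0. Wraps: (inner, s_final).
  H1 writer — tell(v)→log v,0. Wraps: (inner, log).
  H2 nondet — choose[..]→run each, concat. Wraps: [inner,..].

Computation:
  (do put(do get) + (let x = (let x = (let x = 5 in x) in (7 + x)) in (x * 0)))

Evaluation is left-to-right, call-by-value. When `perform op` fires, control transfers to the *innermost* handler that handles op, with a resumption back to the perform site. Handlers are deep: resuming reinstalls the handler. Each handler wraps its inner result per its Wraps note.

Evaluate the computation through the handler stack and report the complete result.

Answer: [((0, 0), ())]

Step-by-step:
get @ H0 ⇒ 0
put(0) @ H0 ⇒ s:=0
H0 returns (0, 0)
H1 returns ((0, 0), ())
H2 returns [((0, 0), ())]
= [((0, 0), ())]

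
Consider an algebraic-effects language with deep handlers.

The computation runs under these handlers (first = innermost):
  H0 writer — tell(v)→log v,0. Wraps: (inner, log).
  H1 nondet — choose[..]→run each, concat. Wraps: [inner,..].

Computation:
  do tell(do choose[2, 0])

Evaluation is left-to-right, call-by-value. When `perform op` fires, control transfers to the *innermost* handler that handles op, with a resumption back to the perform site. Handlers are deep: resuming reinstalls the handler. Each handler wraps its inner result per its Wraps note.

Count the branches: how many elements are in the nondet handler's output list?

Working:
choose[2, 0] @ H1
  branch[0] choose=2:
    tell(2) @ H0 ⇒ log+=2
    H0 returns (0, (2))
    H1 returns [(0, (2))]
  branch[1] choose=0:
    tell(0) @ H0 ⇒ log+=0
    H0 returns (0, (0))
    H1 returns [(0, (0))]
= [(0, (2)), (0, (0))]

Answer: 2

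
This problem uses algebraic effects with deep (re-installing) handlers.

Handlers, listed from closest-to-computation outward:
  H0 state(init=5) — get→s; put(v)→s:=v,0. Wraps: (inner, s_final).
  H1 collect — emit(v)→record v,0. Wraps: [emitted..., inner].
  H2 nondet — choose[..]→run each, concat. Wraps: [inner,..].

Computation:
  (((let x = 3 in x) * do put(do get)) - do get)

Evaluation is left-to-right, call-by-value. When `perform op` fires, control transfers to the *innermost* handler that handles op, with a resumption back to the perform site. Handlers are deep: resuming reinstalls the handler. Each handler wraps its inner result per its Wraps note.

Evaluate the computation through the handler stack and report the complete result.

Evaluation trace:
get @ H0 ⇒ 5
put(5) @ H0 ⇒ s:=5
get @ H0 ⇒ 5
H0 returns (-5, 5)
H1 returns [(-5, 5)]
H2 returns [[(-5, 5)]]
= [[(-5, 5)]]

Answer: [[(-5, 5)]]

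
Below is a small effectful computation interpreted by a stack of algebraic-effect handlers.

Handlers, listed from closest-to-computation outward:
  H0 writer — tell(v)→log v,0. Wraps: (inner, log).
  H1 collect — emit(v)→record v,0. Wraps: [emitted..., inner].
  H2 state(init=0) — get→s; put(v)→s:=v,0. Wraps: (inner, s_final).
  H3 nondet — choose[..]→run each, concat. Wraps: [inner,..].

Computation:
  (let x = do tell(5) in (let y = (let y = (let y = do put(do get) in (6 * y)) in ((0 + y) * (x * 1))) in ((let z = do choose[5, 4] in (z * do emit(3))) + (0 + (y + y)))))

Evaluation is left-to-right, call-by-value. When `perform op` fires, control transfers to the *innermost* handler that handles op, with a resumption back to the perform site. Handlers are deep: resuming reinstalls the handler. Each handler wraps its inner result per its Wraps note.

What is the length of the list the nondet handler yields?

Evaluation trace:
tell(5) @ H0 ⇒ log+=5
get @ H2 ⇒ 0
put(0) @ H2 ⇒ s:=0
choose[5, 4] @ H3
  branch[0] choose=5:
    emit(3) @ H1 ⇒ out+=3
    H0 returns (0, (5))
    H1 returns [3, (0, (5))]
    H2 returns ([3, (0, (5))], 0)
    H3 returns [([3, (0, (5))], 0)]
  branch[1] choose=4:
    emit(3) @ H1 ⇒ out+=3
    H0 returns (0, (5))
    H1 returns [3, (0, (5))]
    H2 returns ([3, (0, (5))], 0)
    H3 returns [([3, (0, (5))], 0)]
= [([3, (0, (5))], 0), ([3, (0, (5))], 0)]

Answer: 2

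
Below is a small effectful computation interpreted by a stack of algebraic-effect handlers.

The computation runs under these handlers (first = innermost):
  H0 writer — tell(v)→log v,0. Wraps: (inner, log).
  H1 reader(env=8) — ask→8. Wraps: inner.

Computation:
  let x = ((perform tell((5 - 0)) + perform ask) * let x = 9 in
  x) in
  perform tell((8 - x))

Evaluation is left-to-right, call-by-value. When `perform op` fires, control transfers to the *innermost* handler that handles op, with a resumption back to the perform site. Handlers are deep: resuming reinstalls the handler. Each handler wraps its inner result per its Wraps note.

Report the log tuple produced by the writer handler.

Evaluation trace:
tell(5) @ H0 ⇒ log+=5
ask @ H1 ⇒ 8
tell(-64) @ H0 ⇒ log+=-64
H0 returns (0, (5, -64))
H1 returns (0, (5, -64))
= (0, (5, -64))

Answer: (5, -64)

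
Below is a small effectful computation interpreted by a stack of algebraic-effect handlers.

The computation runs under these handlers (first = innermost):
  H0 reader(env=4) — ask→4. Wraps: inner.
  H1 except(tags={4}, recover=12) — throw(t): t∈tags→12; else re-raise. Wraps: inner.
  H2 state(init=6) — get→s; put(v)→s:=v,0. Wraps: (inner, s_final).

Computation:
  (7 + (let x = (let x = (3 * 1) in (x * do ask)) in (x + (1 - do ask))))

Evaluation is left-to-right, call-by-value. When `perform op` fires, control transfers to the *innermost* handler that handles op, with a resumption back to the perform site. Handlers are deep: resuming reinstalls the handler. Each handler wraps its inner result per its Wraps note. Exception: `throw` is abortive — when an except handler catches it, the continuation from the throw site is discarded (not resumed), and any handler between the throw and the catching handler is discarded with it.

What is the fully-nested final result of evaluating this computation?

Answer: (16, 6)

Evaluation trace:
ask @ H0 ⇒ 4
ask @ H0 ⇒ 4
H0 returns 16
H1 returns 16
H2 returns (16, 6)
= (16, 6)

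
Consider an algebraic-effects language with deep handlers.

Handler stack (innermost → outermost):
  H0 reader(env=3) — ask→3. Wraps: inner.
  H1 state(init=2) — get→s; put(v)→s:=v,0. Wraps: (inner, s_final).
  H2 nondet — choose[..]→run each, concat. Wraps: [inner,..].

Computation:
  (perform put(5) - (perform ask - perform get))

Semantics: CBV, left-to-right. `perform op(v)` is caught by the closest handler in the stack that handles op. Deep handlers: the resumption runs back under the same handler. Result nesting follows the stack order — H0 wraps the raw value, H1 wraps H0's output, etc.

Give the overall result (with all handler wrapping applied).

Answer: [(2, 5)]

Working:
put(5) @ H1 ⇒ s:=5
ask @ H0 ⇒ 3
get @ H1 ⇒ 5
H0 returns 2
H1 returns (2, 5)
H2 returns [(2, 5)]
= [(2, 5)]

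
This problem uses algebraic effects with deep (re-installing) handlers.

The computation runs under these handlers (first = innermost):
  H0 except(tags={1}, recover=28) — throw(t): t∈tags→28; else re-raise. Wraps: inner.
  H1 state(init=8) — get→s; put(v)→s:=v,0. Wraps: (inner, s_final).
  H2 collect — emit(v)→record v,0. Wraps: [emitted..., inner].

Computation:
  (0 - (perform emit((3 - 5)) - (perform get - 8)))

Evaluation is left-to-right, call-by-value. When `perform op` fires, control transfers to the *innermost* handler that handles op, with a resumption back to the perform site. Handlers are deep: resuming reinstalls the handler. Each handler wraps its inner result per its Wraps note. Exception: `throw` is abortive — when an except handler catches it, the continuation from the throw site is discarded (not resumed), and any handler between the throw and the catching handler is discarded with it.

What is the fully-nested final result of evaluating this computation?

Answer: [-2, (0, 8)]

Working:
emit(-2) @ H2 ⇒ out+=-2
get @ H1 ⇒ 8
H0 returns 0
H1 returns (0, 8)
H2 returns [-2, (0, 8)]
= [-2, (0, 8)]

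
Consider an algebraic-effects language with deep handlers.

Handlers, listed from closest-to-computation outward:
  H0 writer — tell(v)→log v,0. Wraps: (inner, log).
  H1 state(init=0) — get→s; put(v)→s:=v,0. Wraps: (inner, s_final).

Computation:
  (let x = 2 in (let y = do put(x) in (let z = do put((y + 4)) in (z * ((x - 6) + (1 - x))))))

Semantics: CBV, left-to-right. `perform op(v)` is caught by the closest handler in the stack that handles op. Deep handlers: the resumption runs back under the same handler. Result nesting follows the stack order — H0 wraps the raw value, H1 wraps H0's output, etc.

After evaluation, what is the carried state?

Answer: 4

Working:
put(2) @ H1 ⇒ s:=2
put(4) @ H1 ⇒ s:=4
H0 returns (0, ())
H1 returns ((0, ()), 4)
= ((0, ()), 4)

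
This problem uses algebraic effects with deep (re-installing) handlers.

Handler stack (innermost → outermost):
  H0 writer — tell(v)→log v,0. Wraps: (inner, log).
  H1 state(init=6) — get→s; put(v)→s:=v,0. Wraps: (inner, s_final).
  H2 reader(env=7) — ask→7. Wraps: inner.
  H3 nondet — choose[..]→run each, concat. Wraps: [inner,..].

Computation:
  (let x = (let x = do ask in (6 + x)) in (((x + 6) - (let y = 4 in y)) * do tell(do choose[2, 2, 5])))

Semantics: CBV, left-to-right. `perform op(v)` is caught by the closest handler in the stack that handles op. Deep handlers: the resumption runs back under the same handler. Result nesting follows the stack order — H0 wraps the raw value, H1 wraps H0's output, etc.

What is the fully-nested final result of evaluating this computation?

Answer: [((0, (2)), 6), ((0, (2)), 6), ((0, (5)), 6)]

Working:
ask @ H2 ⇒ 7
choose[2, 2, 5] @ H3
  branch[0] choose=2:
    tell(2) @ H0 ⇒ log+=2
    H0 returns (0, (2))
    H1 returns ((0, (2)), 6)
    H2 returns ((0, (2)), 6)
    H3 returns [((0, (2)), 6)]
  branch[1] choose=2:
    tell(2) @ H0 ⇒ log+=2
    H0 returns (0, (2))
    H1 returns ((0, (2)), 6)
    H2 returns ((0, (2)), 6)
    H3 returns [((0, (2)), 6)]
  branch[2] choose=5:
    tell(5) @ H0 ⇒ log+=5
    H0 returns (0, (5))
    H1 returns ((0, (5)), 6)
    H2 returns ((0, (5)), 6)
    H3 returns [((0, (5)), 6)]
= [((0, (2)), 6), ((0, (2)), 6), ((0, (5)), 6)]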